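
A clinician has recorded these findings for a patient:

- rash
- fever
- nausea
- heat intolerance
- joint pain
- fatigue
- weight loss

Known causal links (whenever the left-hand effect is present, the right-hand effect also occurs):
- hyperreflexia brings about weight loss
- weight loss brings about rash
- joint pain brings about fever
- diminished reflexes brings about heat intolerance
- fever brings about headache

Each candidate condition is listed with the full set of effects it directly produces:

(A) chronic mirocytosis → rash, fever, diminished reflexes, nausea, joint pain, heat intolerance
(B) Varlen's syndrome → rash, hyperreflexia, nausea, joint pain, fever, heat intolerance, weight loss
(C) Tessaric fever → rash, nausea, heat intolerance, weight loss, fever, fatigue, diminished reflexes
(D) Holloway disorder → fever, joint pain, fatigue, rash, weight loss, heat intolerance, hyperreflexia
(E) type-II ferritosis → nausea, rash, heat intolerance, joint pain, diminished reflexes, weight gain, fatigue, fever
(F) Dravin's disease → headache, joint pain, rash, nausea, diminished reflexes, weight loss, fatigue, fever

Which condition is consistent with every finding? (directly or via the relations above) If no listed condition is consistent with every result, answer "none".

F

Testing each hypothesis:
(A) chronic mirocytosis — rash match; fever match; nausea match; heat intolerance match; joint pain match; fatigue miss; weight loss miss
(B) Varlen's syndrome — does not account for fatigue
(C) Tessaric fever — does not account for joint pain
(D) Holloway disorder — does not account for nausea
(E) type-II ferritosis — rash match; fever match; nausea match; heat intolerance match; joint pain match; fatigue match; weight loss miss
(F) Dravin's disease — rash match; fever match; nausea match; heat intolerance match (through diminished reflexes → heat intolerance); joint pain match; fatigue match; weight loss match
(F) is the only candidate with no mismatches.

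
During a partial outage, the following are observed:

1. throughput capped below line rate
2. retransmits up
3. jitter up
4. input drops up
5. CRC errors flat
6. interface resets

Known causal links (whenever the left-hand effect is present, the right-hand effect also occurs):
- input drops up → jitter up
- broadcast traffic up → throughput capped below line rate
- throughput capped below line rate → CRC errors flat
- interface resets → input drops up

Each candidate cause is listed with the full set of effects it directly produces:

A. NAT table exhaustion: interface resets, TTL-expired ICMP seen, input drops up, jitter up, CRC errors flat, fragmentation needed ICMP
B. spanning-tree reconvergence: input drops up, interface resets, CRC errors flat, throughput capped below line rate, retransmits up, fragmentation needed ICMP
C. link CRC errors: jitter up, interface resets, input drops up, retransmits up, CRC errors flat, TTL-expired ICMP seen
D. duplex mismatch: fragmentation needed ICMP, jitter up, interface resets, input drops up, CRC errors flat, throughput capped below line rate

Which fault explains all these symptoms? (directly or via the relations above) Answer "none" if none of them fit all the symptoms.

B

Per-candidate check:
(A) NAT table exhaustion — throughput capped below line rate miss; retransmits up miss; jitter up match; input drops up match; CRC errors flat match; interface resets match
(B) spanning-tree reconvergence — throughput capped below line rate match; retransmits up match; jitter up match (by input drops up → jitter up); input drops up match; CRC errors flat match; interface resets match
(C) link CRC errors — throughput capped below line rate miss; retransmits up match; jitter up match; input drops up match; CRC errors flat match; interface resets match
(D) duplex mismatch — does not account for retransmits up
(B) is the only candidate with no mismatches.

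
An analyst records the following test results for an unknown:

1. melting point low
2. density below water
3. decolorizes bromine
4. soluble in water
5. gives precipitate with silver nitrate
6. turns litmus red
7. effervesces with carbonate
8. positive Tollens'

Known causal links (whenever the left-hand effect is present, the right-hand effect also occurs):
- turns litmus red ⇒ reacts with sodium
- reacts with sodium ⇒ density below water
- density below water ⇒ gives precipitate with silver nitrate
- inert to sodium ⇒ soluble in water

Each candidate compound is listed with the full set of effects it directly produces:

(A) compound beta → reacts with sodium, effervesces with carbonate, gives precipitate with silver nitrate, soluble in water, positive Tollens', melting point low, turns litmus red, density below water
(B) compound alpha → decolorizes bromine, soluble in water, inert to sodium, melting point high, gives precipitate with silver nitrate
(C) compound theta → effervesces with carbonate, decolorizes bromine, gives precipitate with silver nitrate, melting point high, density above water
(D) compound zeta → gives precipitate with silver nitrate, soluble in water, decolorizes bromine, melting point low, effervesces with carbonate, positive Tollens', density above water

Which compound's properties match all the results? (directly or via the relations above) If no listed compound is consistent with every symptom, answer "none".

none

Checking each candidate against the observations:
(A) compound beta — melting point low match; density below water match; decolorizes bromine miss; soluble in water match; gives precipitate with silver nitrate match; turns litmus red match; effervesces with carbonate match; positive Tollens' match
(B) compound alpha — fails on melting point low, density below water, turns litmus red, effervesces with carbonate, positive Tollens' (predicts melting point high, not melting point low)
(C) compound theta — fails on melting point low, density below water, soluble in water, turns litmus red, positive Tollens' (predicts melting point high, not melting point low; predicts density above water, not density below water)
(D) compound zeta — fails on density below water, turns litmus red (predicts density above water, not density below water)
No candidate is consistent with all observations.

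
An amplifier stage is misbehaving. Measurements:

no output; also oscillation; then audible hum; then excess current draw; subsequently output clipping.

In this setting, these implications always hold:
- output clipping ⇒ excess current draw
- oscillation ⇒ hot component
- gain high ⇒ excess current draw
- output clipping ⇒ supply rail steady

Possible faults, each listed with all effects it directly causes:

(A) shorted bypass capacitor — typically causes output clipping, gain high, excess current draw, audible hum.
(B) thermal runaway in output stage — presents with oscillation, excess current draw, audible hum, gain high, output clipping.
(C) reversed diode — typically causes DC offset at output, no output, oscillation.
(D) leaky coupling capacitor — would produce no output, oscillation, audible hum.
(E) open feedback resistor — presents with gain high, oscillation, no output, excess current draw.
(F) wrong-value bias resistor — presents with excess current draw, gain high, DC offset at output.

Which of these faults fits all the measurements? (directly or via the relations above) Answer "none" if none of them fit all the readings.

For each candidate, compare predicted effects to what was observed:
(A) shorted bypass capacitor — no output ✗; oscillation ✗; audible hum ✓; excess current draw ✓; output clipping ✓
(B) thermal runaway in output stage — no output ✗; oscillation ✓; audible hum ✓; excess current draw ✓; output clipping ✓
(C) reversed diode — no output ✓; oscillation ✓; audible hum ✗; excess current draw ✗; output clipping ✗
(D) leaky coupling capacitor — does not account for excess current draw, output clipping
(E) open feedback resistor — does not account for audible hum, output clipping
(F) wrong-value bias resistor — no output ✗; oscillation ✗; audible hum ✗; excess current draw ✓; output clipping ✗
No candidate is consistent with all observations.

none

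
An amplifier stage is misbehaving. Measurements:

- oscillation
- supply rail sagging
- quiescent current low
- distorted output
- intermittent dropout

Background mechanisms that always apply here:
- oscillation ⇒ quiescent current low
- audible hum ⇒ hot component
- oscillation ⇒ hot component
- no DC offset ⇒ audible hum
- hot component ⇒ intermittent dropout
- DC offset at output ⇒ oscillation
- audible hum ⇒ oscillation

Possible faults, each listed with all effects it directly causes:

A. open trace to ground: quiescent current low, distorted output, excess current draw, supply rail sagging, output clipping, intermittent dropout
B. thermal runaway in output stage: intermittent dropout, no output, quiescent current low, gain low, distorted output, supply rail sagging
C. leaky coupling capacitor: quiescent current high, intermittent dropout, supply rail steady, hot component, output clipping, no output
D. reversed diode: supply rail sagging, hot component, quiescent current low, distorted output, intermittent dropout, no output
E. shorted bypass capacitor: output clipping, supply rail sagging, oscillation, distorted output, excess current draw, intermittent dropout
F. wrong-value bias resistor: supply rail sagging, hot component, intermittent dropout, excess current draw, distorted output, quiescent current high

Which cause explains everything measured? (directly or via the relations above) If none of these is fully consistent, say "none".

E

Per-candidate check:
(A) open trace to ground — oscillation ✗; supply rail sagging ✓; quiescent current low ✓; distorted output ✓; intermittent dropout ✓
(B) thermal runaway in output stage — does not account for oscillation
(C) leaky coupling capacitor — oscillation ✗; supply rail sagging ✗; quiescent current low ✗; distorted output ✗; intermittent dropout ✓
(D) reversed diode — does not account for oscillation
(E) shorted bypass capacitor — oscillation ✓; supply rail sagging ✓; quiescent current low ✓ (through oscillation → quiescent current low); distorted output ✓; intermittent dropout ✓
(F) wrong-value bias resistor — oscillation ✗; supply rail sagging ✓; quiescent current low ✗; distorted output ✓; intermittent dropout ✓
(E) is the only candidate with no mismatches.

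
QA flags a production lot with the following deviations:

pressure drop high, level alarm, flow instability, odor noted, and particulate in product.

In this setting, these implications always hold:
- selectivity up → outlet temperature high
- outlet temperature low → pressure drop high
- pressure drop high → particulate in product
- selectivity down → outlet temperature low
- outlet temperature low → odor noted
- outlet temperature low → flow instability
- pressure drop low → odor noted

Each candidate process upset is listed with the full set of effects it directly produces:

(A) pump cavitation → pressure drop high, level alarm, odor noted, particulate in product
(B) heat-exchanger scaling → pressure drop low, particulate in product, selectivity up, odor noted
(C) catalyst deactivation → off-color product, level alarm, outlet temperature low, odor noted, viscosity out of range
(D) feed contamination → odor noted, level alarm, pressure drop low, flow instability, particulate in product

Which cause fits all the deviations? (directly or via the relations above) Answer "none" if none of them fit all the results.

C

Checking each candidate against the observations:
(A) pump cavitation — pressure drop high ✓; level alarm ✓; flow instability ✗; odor noted ✓; particulate in product ✓
(B) heat-exchanger scaling — pressure drop high ✗; level alarm ✗; flow instability ✗; odor noted ✓; particulate in product ✓
(C) catalyst deactivation — pressure drop high ✓ (by outlet temperature low → pressure drop high); level alarm ✓; flow instability ✓ (by outlet temperature low → flow instability); odor noted ✓; particulate in product ✓ (by outlet temperature low → pressure drop high → particulate in product)
(D) feed contamination — fails on pressure drop high (predicts pressure drop low, not pressure drop high)
(C) alone accounts for all the evidence.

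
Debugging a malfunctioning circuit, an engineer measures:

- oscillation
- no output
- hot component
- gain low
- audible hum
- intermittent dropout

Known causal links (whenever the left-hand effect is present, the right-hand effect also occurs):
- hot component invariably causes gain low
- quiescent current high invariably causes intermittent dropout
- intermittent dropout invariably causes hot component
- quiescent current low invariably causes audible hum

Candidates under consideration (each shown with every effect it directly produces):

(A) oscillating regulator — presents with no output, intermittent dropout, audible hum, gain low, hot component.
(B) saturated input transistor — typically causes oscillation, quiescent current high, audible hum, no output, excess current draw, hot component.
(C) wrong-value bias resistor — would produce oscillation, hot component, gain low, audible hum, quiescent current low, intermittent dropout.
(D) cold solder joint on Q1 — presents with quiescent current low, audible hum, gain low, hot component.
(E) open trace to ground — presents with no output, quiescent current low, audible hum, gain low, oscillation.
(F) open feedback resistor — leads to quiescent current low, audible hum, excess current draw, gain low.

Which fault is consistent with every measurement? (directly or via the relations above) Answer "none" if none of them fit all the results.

B

Testing each hypothesis:
(A) oscillating regulator — oscillation miss; no output match; hot component match; gain low match; audible hum match; intermittent dropout match
(B) saturated input transistor — accounts for every observation (gain low through hot component → gain low)
(C) wrong-value bias resistor — oscillation match; no output miss; hot component match; gain low match; audible hum match; intermittent dropout match
(D) cold solder joint on Q1 — does not account for oscillation, no output, intermittent dropout
(E) open trace to ground — does not account for hot component, intermittent dropout
(F) open feedback resistor — oscillation miss; no output miss; hot component miss; gain low match; audible hum match; intermittent dropout miss
(B) alone accounts for all the evidence.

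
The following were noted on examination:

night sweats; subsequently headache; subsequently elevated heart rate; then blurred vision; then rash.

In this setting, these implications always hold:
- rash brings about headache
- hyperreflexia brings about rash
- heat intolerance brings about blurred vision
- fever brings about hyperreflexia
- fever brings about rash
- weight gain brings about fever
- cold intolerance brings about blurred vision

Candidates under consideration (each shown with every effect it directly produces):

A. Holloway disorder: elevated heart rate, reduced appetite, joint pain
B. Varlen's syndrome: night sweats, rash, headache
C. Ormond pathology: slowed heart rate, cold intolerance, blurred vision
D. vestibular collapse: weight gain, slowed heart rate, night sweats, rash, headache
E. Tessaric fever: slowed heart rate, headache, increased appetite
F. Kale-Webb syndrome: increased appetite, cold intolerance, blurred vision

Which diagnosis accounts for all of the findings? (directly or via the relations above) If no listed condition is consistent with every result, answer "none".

none

Checking each candidate against the observations:
(A) Holloway disorder — night sweats -; headache -; elevated heart rate +; blurred vision -; rash -
(B) Varlen's syndrome — does not account for elevated heart rate, blurred vision
(C) Ormond pathology — night sweats -; headache -; elevated heart rate -; blurred vision +; rash -
(D) vestibular collapse — night sweats +; headache +; elevated heart rate -; blurred vision -; rash +
(E) Tessaric fever — fails on night sweats, elevated heart rate, blurred vision, rash (predicts slowed heart rate, not elevated heart rate)
(F) Kale-Webb syndrome — does not account for night sweats, headache, elevated heart rate, rash
No candidate is consistent with all observations.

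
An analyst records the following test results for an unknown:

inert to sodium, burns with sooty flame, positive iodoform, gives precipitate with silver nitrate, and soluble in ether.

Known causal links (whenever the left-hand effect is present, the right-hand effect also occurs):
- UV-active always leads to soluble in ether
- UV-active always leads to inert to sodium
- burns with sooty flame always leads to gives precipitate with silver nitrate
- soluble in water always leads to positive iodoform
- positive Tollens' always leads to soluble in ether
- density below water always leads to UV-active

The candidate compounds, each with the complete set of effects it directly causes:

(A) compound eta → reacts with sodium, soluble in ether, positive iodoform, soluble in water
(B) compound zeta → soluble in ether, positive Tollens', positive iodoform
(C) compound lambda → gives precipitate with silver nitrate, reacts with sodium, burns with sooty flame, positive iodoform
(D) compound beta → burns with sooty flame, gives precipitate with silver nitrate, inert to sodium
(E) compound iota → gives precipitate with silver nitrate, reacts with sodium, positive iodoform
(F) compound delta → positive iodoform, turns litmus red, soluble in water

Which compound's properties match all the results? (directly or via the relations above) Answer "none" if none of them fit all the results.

none

Testing each hypothesis:
(A) compound eta — inert to sodium ✗; burns with sooty flame ✗; positive iodoform ✓; gives precipitate with silver nitrate ✗; soluble in ether ✓
(B) compound zeta — inert to sodium ✗; burns with sooty flame ✗; positive iodoform ✓; gives precipitate with silver nitrate ✗; soluble in ether ✓
(C) compound lambda — fails on inert to sodium, soluble in ether (predicts reacts with sodium, not inert to sodium)
(D) compound beta — inert to sodium ✓; burns with sooty flame ✓; positive iodoform ✗; gives precipitate with silver nitrate ✓; soluble in ether ✗
(E) compound iota — fails on inert to sodium, burns with sooty flame, soluble in ether (predicts reacts with sodium, not inert to sodium)
(F) compound delta — does not account for inert to sodium, burns with sooty flame, gives precipitate with silver nitrate, soluble in ether
No candidate is consistent with all observations.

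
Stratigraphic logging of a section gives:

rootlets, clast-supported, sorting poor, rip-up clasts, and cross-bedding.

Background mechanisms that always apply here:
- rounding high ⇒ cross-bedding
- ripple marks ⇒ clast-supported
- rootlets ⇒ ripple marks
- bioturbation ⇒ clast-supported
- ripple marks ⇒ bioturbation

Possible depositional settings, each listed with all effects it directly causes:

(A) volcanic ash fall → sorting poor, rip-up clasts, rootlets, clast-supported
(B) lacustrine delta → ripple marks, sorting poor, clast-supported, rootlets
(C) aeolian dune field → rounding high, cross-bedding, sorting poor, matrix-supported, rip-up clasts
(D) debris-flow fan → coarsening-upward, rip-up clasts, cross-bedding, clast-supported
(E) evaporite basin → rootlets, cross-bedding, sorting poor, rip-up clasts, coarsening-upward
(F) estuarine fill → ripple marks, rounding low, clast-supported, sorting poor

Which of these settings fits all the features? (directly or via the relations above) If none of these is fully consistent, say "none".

For each candidate, compare predicted effects to what was observed:
(A) volcanic ash fall — does not account for cross-bedding
(B) lacustrine delta — does not account for rip-up clasts, cross-bedding
(C) aeolian dune field — rootlets miss; clast-supported miss; sorting poor match; rip-up clasts match; cross-bedding match
(D) debris-flow fan — rootlets miss; clast-supported match; sorting poor miss; rip-up clasts match; cross-bedding match
(E) evaporite basin — rootlets match; clast-supported match (through rootlets → ripple marks → clast-supported); sorting poor match; rip-up clasts match; cross-bedding match
(F) estuarine fill — rootlets miss; clast-supported match; sorting poor match; rip-up clasts miss; cross-bedding miss
(E) alone accounts for all the evidence.

E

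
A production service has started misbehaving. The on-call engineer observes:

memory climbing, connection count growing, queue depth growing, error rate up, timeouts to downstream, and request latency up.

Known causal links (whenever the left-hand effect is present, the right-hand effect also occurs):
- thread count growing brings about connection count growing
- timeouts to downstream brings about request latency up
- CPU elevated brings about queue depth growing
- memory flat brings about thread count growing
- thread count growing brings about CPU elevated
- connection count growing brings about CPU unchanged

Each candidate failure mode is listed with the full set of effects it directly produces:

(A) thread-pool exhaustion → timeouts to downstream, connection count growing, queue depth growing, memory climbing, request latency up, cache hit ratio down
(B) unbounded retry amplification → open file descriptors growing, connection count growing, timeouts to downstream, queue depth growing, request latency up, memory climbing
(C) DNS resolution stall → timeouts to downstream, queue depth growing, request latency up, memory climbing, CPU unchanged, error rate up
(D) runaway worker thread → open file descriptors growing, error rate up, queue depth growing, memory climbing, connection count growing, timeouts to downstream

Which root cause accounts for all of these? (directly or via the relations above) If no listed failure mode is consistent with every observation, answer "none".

For each candidate, compare predicted effects to what was observed:
(A) thread-pool exhaustion — memory climbing +; connection count growing +; queue depth growing +; error rate up -; timeouts to downstream +; request latency up +
(B) unbounded retry amplification — does not account for error rate up
(C) DNS resolution stall — memory climbing +; connection count growing -; queue depth growing +; error rate up +; timeouts to downstream +; request latency up +
(D) runaway worker thread — memory climbing +; connection count growing +; queue depth growing +; error rate up +; timeouts to downstream +; request latency up + (via timeouts to downstream → request latency up)
(D) alone accounts for all the evidence.

D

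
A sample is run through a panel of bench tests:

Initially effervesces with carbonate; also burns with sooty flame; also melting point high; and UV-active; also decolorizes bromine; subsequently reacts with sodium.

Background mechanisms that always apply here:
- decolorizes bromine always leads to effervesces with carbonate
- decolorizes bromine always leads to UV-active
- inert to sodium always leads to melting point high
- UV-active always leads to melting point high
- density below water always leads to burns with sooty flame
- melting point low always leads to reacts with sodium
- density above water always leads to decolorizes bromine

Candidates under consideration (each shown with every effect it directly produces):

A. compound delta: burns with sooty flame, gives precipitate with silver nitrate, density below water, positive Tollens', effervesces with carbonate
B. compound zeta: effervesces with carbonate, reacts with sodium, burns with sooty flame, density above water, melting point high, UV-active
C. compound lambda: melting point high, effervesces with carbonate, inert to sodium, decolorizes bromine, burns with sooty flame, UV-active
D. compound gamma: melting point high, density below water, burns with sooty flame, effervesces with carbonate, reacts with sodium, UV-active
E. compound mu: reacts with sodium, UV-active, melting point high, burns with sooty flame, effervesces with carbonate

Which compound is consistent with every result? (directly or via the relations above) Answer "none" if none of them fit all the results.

Per-candidate check:
(A) compound delta — does not account for melting point high, UV-active, decolorizes bromine, reacts with sodium
(B) compound zeta — effervesces with carbonate +; burns with sooty flame +; melting point high +; UV-active +; decolorizes bromine + (through density above water → decolorizes bromine); reacts with sodium +
(C) compound lambda — effervesces with carbonate +; burns with sooty flame +; melting point high +; UV-active +; decolorizes bromine +; reacts with sodium -
(D) compound gamma — does not account for decolorizes bromine
(E) compound mu — does not account for decolorizes bromine
(B) alone accounts for all the evidence.

B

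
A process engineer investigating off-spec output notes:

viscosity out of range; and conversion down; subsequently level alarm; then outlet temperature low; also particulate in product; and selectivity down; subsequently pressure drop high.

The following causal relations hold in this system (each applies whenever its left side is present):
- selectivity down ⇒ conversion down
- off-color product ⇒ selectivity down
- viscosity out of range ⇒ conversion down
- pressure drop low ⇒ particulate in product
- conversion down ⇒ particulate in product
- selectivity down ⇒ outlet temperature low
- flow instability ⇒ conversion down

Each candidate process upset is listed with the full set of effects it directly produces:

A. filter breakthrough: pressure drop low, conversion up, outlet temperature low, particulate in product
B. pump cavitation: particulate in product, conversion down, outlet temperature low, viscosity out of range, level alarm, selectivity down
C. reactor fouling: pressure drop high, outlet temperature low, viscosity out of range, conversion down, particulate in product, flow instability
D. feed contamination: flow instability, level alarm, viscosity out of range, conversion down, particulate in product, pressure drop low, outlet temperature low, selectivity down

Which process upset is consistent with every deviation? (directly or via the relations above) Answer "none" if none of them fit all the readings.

Per-candidate check:
(A) filter breakthrough — fails on viscosity out of range, conversion down, level alarm, selectivity down, pressure drop high (predicts conversion up, not conversion down; predicts pressure drop low, not pressure drop high)
(B) pump cavitation — does not account for pressure drop high
(C) reactor fouling — does not account for level alarm, selectivity down
(D) feed contamination — viscosity out of range ✓; conversion down ✓; level alarm ✓; outlet temperature low ✓; particulate in product ✓; selectivity down ✓; pressure drop high ✗
None of the listed candidates fits everything.

none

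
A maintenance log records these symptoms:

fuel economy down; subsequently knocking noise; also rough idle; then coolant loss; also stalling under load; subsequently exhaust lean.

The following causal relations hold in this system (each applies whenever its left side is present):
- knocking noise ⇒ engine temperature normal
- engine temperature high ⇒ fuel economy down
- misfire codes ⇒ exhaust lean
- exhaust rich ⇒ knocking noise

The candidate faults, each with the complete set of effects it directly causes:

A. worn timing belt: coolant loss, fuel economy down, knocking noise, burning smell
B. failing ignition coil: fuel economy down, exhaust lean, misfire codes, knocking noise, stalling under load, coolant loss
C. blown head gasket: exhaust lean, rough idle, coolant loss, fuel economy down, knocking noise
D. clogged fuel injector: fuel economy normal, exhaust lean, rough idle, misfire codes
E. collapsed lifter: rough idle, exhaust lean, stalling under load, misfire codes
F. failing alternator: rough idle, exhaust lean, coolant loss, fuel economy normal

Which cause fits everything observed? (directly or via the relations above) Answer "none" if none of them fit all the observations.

none

Per-candidate check:
(A) worn timing belt — fuel economy down ✓; knocking noise ✓; rough idle ✗; coolant loss ✓; stalling under load ✗; exhaust lean ✗
(B) failing ignition coil — does not account for rough idle
(C) blown head gasket — does not account for stalling under load
(D) clogged fuel injector — fuel economy down ✗; knocking noise ✗; rough idle ✓; coolant loss ✗; stalling under load ✗; exhaust lean ✓
(E) collapsed lifter — does not account for fuel economy down, knocking noise, coolant loss
(F) failing alternator — fails on fuel economy down, knocking noise, stalling under load (predicts fuel economy normal, not fuel economy down)
Every candidate fails on at least one observation.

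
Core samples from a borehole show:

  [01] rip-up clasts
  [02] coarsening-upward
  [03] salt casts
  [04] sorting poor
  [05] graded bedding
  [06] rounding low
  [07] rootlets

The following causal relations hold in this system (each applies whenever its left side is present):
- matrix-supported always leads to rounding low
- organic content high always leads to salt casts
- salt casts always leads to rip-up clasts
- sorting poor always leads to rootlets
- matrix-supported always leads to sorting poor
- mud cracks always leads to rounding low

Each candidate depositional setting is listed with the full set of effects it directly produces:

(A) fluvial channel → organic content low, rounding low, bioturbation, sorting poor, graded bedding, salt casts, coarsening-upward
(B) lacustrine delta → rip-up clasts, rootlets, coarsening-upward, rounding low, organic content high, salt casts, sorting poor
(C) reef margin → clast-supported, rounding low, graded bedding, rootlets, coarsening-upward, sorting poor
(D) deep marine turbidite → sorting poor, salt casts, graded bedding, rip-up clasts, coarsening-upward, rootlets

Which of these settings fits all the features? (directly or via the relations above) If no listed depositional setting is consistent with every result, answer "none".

A

Checking each candidate against the observations:
(A) fluvial channel — rip-up clasts match (through salt casts → rip-up clasts); coarsening-upward match; salt casts match; sorting poor match; graded bedding match; rounding low match; rootlets match (through sorting poor → rootlets)
(B) lacustrine delta — rip-up clasts match; coarsening-upward match; salt casts match; sorting poor match; graded bedding miss; rounding low match; rootlets match
(C) reef margin — rip-up clasts miss; coarsening-upward match; salt casts miss; sorting poor match; graded bedding match; rounding low match; rootlets match
(D) deep marine turbidite — does not account for rounding low
Only (A) is consistent with every observation.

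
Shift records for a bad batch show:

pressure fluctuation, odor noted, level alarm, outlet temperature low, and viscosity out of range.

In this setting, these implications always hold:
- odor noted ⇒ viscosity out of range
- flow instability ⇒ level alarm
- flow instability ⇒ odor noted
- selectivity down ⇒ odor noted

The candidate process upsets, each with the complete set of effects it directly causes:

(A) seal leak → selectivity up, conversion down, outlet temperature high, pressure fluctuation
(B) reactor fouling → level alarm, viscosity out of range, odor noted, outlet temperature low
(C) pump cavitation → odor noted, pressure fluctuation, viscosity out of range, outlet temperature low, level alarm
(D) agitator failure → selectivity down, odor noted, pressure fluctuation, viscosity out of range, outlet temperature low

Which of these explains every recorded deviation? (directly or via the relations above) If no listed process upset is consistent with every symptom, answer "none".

C

Per-candidate check:
(A) seal leak — pressure fluctuation +; odor noted -; level alarm -; outlet temperature low -; viscosity out of range -
(B) reactor fouling — pressure fluctuation -; odor noted +; level alarm +; outlet temperature low +; viscosity out of range +
(C) pump cavitation — accounts for every observation
(D) agitator failure — pressure fluctuation +; odor noted +; level alarm -; outlet temperature low +; viscosity out of range +
(C) is the only candidate with no mismatches.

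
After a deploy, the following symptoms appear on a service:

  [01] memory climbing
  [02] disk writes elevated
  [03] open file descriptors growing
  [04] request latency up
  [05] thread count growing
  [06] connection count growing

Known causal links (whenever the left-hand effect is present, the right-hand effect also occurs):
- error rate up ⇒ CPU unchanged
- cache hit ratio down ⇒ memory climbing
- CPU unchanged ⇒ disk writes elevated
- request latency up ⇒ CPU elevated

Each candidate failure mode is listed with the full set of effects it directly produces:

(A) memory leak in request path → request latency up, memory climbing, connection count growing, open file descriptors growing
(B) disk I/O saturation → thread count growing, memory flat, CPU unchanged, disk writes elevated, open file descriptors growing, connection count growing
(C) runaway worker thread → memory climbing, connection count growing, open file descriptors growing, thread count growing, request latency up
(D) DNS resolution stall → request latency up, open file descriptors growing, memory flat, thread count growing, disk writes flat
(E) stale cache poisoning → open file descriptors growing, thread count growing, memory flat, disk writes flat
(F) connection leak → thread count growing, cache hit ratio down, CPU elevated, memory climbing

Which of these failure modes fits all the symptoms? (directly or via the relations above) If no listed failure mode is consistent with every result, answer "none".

none

Per-candidate check:
(A) memory leak in request path — memory climbing yes; disk writes elevated NO; open file descriptors growing yes; request latency up yes; thread count growing NO; connection count growing yes
(B) disk I/O saturation — memory climbing NO; disk writes elevated yes; open file descriptors growing yes; request latency up NO; thread count growing yes; connection count growing yes
(C) runaway worker thread — does not account for disk writes elevated
(D) DNS resolution stall — memory climbing NO; disk writes elevated NO; open file descriptors growing yes; request latency up yes; thread count growing yes; connection count growing NO
(E) stale cache poisoning — fails on memory climbing, disk writes elevated, request latency up, connection count growing (predicts memory flat, not memory climbing; predicts disk writes flat, not disk writes elevated)
(F) connection leak — does not account for disk writes elevated, open file descriptors growing, request latency up, connection count growing
None of the listed candidates fits everything.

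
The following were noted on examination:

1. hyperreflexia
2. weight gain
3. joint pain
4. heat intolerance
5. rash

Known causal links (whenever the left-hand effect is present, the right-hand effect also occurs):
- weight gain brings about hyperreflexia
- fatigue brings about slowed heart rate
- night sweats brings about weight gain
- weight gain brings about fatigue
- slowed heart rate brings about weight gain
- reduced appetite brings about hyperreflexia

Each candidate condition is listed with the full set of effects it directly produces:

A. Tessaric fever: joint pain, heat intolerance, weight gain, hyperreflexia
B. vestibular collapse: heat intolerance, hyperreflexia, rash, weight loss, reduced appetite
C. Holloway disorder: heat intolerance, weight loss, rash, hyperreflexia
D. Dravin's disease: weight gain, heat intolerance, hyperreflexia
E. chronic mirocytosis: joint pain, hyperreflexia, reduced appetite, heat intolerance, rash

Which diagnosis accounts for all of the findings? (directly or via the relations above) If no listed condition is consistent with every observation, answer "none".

none

Checking each candidate against the observations:
(A) Tessaric fever — hyperreflexia match; weight gain match; joint pain match; heat intolerance match; rash miss
(B) vestibular collapse — hyperreflexia match; weight gain miss; joint pain miss; heat intolerance match; rash match
(C) Holloway disorder — fails on weight gain, joint pain (predicts weight loss, not weight gain)
(D) Dravin's disease — hyperreflexia match; weight gain match; joint pain miss; heat intolerance match; rash miss
(E) chronic mirocytosis — hyperreflexia match; weight gain miss; joint pain match; heat intolerance match; rash match
No candidate is consistent with all observations.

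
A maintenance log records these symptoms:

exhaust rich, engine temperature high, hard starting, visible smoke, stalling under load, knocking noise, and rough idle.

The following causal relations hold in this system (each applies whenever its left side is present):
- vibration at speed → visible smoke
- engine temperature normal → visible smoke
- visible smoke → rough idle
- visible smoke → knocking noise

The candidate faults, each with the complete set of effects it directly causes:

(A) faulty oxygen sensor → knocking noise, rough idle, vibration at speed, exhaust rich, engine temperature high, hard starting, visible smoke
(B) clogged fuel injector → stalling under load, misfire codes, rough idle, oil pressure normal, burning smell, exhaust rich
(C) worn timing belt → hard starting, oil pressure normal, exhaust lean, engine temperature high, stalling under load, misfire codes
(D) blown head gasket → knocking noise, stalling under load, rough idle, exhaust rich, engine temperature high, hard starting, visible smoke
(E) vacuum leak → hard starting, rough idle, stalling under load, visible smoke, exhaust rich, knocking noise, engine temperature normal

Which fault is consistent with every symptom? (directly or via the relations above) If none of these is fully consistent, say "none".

D

Checking each candidate against the observations:
(A) faulty oxygen sensor — does not account for stalling under load
(B) clogged fuel injector — does not account for engine temperature high, hard starting, visible smoke, knocking noise
(C) worn timing belt — exhaust rich ✗; engine temperature high ✓; hard starting ✓; visible smoke ✗; stalling under load ✓; knocking noise ✗; rough idle ✗
(D) blown head gasket — exhaust rich ✓; engine temperature high ✓; hard starting ✓; visible smoke ✓; stalling under load ✓; knocking noise ✓; rough idle ✓
(E) vacuum leak — exhaust rich ✓; engine temperature high ✗; hard starting ✓; visible smoke ✓; stalling under load ✓; knocking noise ✓; rough idle ✓
(D) is the only candidate with no mismatches.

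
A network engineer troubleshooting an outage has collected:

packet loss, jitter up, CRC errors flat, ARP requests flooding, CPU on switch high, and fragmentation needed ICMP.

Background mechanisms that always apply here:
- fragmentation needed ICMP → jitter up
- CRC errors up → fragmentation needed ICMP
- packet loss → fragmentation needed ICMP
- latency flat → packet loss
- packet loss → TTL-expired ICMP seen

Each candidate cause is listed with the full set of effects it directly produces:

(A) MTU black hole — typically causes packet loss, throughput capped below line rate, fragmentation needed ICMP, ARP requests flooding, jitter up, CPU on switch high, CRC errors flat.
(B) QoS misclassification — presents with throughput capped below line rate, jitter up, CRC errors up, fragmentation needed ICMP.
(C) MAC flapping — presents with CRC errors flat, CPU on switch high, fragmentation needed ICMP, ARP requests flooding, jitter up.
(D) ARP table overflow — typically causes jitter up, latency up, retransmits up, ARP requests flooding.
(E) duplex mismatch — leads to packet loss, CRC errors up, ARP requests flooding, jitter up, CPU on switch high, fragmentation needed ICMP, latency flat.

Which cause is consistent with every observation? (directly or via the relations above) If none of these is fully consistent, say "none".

Testing each hypothesis:
(A) MTU black hole — accounts for every observation
(B) QoS misclassification — fails on packet loss, CRC errors flat, ARP requests flooding, CPU on switch high (predicts CRC errors up, not CRC errors flat)
(C) MAC flapping — packet loss miss; jitter up match; CRC errors flat match; ARP requests flooding match; CPU on switch high match; fragmentation needed ICMP match
(D) ARP table overflow — does not account for packet loss, CRC errors flat, CPU on switch high, fragmentation needed ICMP
(E) duplex mismatch — packet loss match; jitter up match; CRC errors flat miss; ARP requests flooding match; CPU on switch high match; fragmentation needed ICMP match
(A) alone accounts for all the evidence.

A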